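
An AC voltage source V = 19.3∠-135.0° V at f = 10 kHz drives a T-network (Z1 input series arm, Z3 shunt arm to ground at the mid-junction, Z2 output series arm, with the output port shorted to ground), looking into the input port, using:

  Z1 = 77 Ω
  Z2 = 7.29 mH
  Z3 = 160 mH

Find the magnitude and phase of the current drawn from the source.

Step 1 — Angular frequency: ω = 2π·f = 2π·1e+04 = 6.283e+04 rad/s.
Step 2 — Component impedances:
  Z1: Z = R = 77 Ω
  Z2: Z = jωL = j·6.283e+04·0.00729 = 0 + j458 Ω
  Z3: Z = jωL = j·6.283e+04·0.16 = 0 + j1.005e+04 Ω
Step 3 — With the output port shorted to ground, the output series arm Z2 runs from the junction to ground; the shunt arm Z3 also runs from the junction to ground. They appear in parallel: Z3 || Z2 = 0 + j438.1 Ω.
Step 4 — Series with input arm Z1: Z_in = Z1 + (Z3 || Z2) = 77 + j438.1 Ω = 444.8∠80.0° Ω.
Step 5 — Source phasor: V = 19.3∠-135.0° V = -13.65 - j13.65 V.
Step 6 — Ohm's law: I = V / Z_total = (-13.65 - j13.65) / (77 + j438.1) = -0.03553 + j0.02491 A.
Step 7 — Convert to polar: |I| = 0.04339 A, ∠I = 145.0°.

I = 0.04339∠145.0° A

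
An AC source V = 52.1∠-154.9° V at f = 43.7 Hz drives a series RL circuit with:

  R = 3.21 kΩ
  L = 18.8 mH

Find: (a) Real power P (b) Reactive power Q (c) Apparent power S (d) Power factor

Step 1 — Angular frequency: ω = 2π·f = 2π·43.7 = 274.6 rad/s.
Step 2 — Component impedances:
  R: Z = R = 3210 Ω
  L: Z = jωL = j·274.6·0.0188 = 0 + j5.162 Ω
Step 3 — Series combination: Z_total = R + L = 3210 + j5.162 Ω = 3210∠0.1° Ω.
Step 4 — Source phasor: V = 52.1∠-154.9° V = -47.18 - j22.1 V.
Step 5 — Current: I = V / Z = -0.01471 - j0.006861 A = 0.01623∠-155.0° A.
Step 6 — Complex power: S = V·I* = 0.8456 + j0.00136 VA.
Step 7 — Real power: P = Re(S) = 0.8456 W.
Step 8 — Reactive power: Q = Im(S) = 0.00136 VAR.
Step 9 — Apparent power: |S| = 0.8456 VA.
Step 10 — Power factor: PF = P/|S| = 1 (lagging).

(a) P = 0.8456 W  (b) Q = 0.00136 VAR  (c) S = 0.8456 VA  (d) PF = 1 (lagging)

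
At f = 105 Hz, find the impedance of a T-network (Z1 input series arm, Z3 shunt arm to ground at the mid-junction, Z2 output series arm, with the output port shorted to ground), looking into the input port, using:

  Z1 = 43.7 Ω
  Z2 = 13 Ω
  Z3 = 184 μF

Step 1 — Angular frequency: ω = 2π·f = 2π·105 = 659.7 rad/s.
Step 2 — Component impedances:
  Z1: Z = R = 43.7 Ω
  Z2: Z = R = 13 Ω
  Z3: Z = 1/(jωC) = -j/(ω·C) = 0 - j8.238 Ω
Step 3 — With the output port shorted to ground, the output series arm Z2 runs from the junction to ground; the shunt arm Z3 also runs from the junction to ground. They appear in parallel: Z3 || Z2 = 3.725 - j5.878 Ω.
Step 4 — Series with input arm Z1: Z_in = Z1 + (Z3 || Z2) = 47.42 - j5.878 Ω = 47.79∠-7.1° Ω.

Z = 47.42 - j5.878 Ω = 47.79∠-7.1° Ω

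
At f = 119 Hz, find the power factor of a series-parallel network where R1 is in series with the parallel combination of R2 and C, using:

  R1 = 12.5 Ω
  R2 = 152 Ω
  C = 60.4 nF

Step 1 — Angular frequency: ω = 2π·f = 2π·119 = 747.7 rad/s.
Step 2 — Component impedances:
  R1: Z = R = 12.5 Ω
  R2: Z = R = 152 Ω
  C: Z = 1/(jωC) = -j/(ω·C) = 0 - j2.214e+04 Ω
Step 3 — Parallel branch: R2 || C = 1/(1/R2 + 1/C) = 152 - j1.043 Ω.
Step 4 — Series with R1: Z_total = R1 + (R2 || C) = 164.5 - j1.043 Ω = 164.5∠-0.4° Ω.
Step 5 — Power factor: PF = cos(φ) = Re(Z)/|Z| = 164.5/164.5 = 1.
Step 6 — Type: Im(Z) = -1.043 ⇒ leading (phase φ = -0.4°).

PF = 1 (leading, φ = -0.4°)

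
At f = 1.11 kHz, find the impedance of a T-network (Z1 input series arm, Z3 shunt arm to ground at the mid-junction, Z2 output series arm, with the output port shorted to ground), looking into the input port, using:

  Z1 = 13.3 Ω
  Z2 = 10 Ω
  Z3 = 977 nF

Step 1 — Angular frequency: ω = 2π·f = 2π·1110 = 6974 rad/s.
Step 2 — Component impedances:
  Z1: Z = R = 13.3 Ω
  Z2: Z = R = 10 Ω
  Z3: Z = 1/(jωC) = -j/(ω·C) = 0 - j146.8 Ω
Step 3 — With the output port shorted to ground, the output series arm Z2 runs from the junction to ground; the shunt arm Z3 also runs from the junction to ground. They appear in parallel: Z3 || Z2 = 9.954 - j0.6782 Ω.
Step 4 — Series with input arm Z1: Z_in = Z1 + (Z3 || Z2) = 23.25 - j0.6782 Ω = 23.26∠-1.7° Ω.

Z = 23.25 - j0.6782 Ω = 23.26∠-1.7° Ω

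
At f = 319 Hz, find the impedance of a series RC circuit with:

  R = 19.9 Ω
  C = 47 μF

Step 1 — Angular frequency: ω = 2π·f = 2π·319 = 2004 rad/s.
Step 2 — Component impedances:
  R: Z = R = 19.9 Ω
  C: Z = 1/(jωC) = -j/(ω·C) = 0 - j10.62 Ω
Step 3 — Series combination: Z_total = R + C = 19.9 - j10.62 Ω = 22.55∠-28.1° Ω.

Z = 19.9 - j10.62 Ω = 22.55∠-28.1° Ω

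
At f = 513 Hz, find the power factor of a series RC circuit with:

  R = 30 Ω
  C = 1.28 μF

Step 1 — Angular frequency: ω = 2π·f = 2π·513 = 3223 rad/s.
Step 2 — Component impedances:
  R: Z = R = 30 Ω
  C: Z = 1/(jωC) = -j/(ω·C) = 0 - j242.4 Ω
Step 3 — Series combination: Z_total = R + C = 30 - j242.4 Ω = 244.2∠-82.9° Ω.
Step 4 — Power factor: PF = cos(φ) = Re(Z)/|Z| = 30/244.23 = 0.1228.
Step 5 — Type: Im(Z) = -242.4 ⇒ leading (phase φ = -82.9°).

PF = 0.1228 (leading, φ = -82.9°)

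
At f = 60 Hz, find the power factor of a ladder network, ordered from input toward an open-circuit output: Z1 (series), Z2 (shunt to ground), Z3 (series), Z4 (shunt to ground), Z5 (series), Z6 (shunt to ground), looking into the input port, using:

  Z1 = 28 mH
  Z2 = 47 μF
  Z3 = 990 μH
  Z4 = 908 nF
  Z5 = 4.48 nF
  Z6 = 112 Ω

Step 1 — Angular frequency: ω = 2π·f = 2π·60 = 377 rad/s.
Step 2 — Component impedances:
  Z1: Z = jωL = j·377·0.028 = 0 + j10.56 Ω
  Z2: Z = 1/(jωC) = -j/(ω·C) = 0 - j56.44 Ω
  Z3: Z = jωL = j·377·0.00099 = 0 + j0.3732 Ω
  Z4: Z = 1/(jωC) = -j/(ω·C) = 0 - j2921 Ω
  Z5: Z = 1/(jωC) = -j/(ω·C) = 0 - j5.921e+05 Ω
  Z6: Z = R = 112 Ω
Step 3 — Ladder network (open output): work backward from the far end, alternating series and parallel combinations. Z_in = 9.795e-07 - j44.81 Ω = 44.81∠-90.0° Ω.
Step 4 — Power factor: PF = cos(φ) = Re(Z)/|Z| = 9.795e-07/44.81 = 2.186e-08.
Step 5 — Type: Im(Z) = -44.81 ⇒ leading (phase φ = -90.0°).

PF = 2.186e-08 (leading, φ = -90.0°)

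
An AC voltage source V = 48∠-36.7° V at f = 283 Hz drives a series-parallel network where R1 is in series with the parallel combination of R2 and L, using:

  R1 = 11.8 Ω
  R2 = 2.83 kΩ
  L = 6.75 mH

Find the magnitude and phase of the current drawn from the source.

Step 1 — Angular frequency: ω = 2π·f = 2π·283 = 1778 rad/s.
Step 2 — Component impedances:
  R1: Z = R = 11.8 Ω
  R2: Z = R = 2830 Ω
  L: Z = jωL = j·1778·0.00675 = 0 + j12 Ω
Step 3 — Parallel branch: R2 || L = 1/(1/R2 + 1/L) = 0.0509 + j12 Ω.
Step 4 — Series with R1: Z_total = R1 + (R2 || L) = 11.85 + j12 Ω = 16.87∠45.4° Ω.
Step 5 — Source phasor: V = 48∠-36.7° V = 38.49 - j28.69 V.
Step 6 — Ohm's law: I = V / Z_total = (38.49 - j28.69) / (11.85 + j12) = 0.3929 - j2.819 A.
Step 7 — Convert to polar: |I| = 2.846 A, ∠I = -82.1°.

I = 2.846∠-82.1° A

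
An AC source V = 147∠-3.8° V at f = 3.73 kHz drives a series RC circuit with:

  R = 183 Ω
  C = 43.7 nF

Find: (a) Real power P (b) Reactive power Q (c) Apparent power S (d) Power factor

Step 1 — Angular frequency: ω = 2π·f = 2π·3730 = 2.344e+04 rad/s.
Step 2 — Component impedances:
  R: Z = R = 183 Ω
  C: Z = 1/(jωC) = -j/(ω·C) = 0 - j976.4 Ω
Step 3 — Series combination: Z_total = R + C = 183 - j976.4 Ω = 993.4∠-79.4° Ω.
Step 4 — Source phasor: V = 147∠-3.8° V = 146.7 - j9.742 V.
Step 5 — Current: I = V / Z = 0.03684 + j0.1433 A = 0.148∠75.6° A.
Step 6 — Complex power: S = V·I* = 4.007 - j21.38 VA.
Step 7 — Real power: P = Re(S) = 4.007 W.
Step 8 — Reactive power: Q = Im(S) = -21.38 VAR.
Step 9 — Apparent power: |S| = 21.75 VA.
Step 10 — Power factor: PF = P/|S| = 0.1842 (leading).

(a) P = 4.007 W  (b) Q = -21.38 VAR  (c) S = 21.75 VA  (d) PF = 0.1842 (leading)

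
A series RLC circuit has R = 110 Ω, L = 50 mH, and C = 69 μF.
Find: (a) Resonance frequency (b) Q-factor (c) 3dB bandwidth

Step 1 — Resonance condition Im(Z)=0 gives ω₀ = 1/√(LC).
Step 2 — ω₀ = 1/√(0.05·6.9e-05) = 538.4 rad/s.
Step 3 — f₀ = ω₀/(2π) = 85.69 Hz.
Step 4 — Series Q: Q = ω₀L/R = 538.4·0.05/110 = 0.2447.
Step 5 — 3dB bandwidth: Δω = ω₀/Q = 2200 rad/s; BW = Δω/(2π) = 350.1 Hz.

(a) f₀ = 85.69 Hz  (b) Q = 0.2447  (c) BW = 350.1 Hz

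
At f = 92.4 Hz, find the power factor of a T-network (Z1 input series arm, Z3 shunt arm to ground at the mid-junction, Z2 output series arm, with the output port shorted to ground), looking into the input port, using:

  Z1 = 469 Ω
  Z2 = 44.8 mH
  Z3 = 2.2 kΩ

Step 1 — Angular frequency: ω = 2π·f = 2π·92.4 = 580.6 rad/s.
Step 2 — Component impedances:
  Z1: Z = R = 469 Ω
  Z2: Z = jωL = j·580.6·0.0448 = 0 + j26.01 Ω
  Z3: Z = R = 2200 Ω
Step 3 — With the output port shorted to ground, the output series arm Z2 runs from the junction to ground; the shunt arm Z3 also runs from the junction to ground. They appear in parallel: Z3 || Z2 = 0.3075 + j26.01 Ω.
Step 4 — Series with input arm Z1: Z_in = Z1 + (Z3 || Z2) = 469.3 + j26.01 Ω = 470∠3.2° Ω.
Step 5 — Power factor: PF = cos(φ) = Re(Z)/|Z| = 469.3/470 = 0.9985.
Step 6 — Type: Im(Z) = 26.01 ⇒ lagging (phase φ = 3.2°).

PF = 0.9985 (lagging, φ = 3.2°)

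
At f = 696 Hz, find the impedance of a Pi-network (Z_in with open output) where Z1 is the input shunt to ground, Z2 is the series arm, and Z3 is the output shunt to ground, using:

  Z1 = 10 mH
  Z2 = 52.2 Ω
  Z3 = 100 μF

Step 1 — Angular frequency: ω = 2π·f = 2π·696 = 4373 rad/s.
Step 2 — Component impedances:
  Z1: Z = jωL = j·4373·0.01 = 0 + j43.73 Ω
  Z2: Z = R = 52.2 Ω
  Z3: Z = 1/(jωC) = -j/(ω·C) = 0 - j2.287 Ω
Step 3 — With open output, the series arm Z2 and the output shunt Z3 appear in series to ground: Z2 + Z3 = 52.2 - j2.287 Ω.
Step 4 — Parallel with input shunt Z1: Z_in = Z1 || (Z2 + Z3) = 22.47 + j25.89 Ω = 34.28∠49.0° Ω.

Z = 22.47 + j25.89 Ω = 34.28∠49.0° Ω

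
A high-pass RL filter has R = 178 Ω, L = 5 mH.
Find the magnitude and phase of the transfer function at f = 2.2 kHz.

Step 1 — Angular frequency: ω = 2π·2200 = 1.382e+04 rad/s.
Step 2 — Transfer function: H(jω) = jωL/(R + jωL).
Step 3 — Numerator jωL = j·69.12; denominator R + jωL = 178 + j69.12.
Step 4 — H = 0.131 + j0.3374.
Step 5 — Magnitude: |H| = 0.362 (-8.8 dB); phase: φ = 68.8°.

|H| = 0.362 (-8.8 dB), φ = 68.8°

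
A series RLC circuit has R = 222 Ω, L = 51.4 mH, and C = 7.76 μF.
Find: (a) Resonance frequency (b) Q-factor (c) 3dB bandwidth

Step 1 — Resonance: ω₀ = 1/√(LC) = 1/√(0.0514·7.76e-06) = 1583 rad/s.
Step 2 — f₀ = ω₀/(2π) = 252 Hz.
Step 3 — Series Q: Q = ω₀L/R = 1583·0.0514/222 = 0.3666.
Step 4 — Bandwidth: Δω = ω₀/Q = 4319 rad/s; BW = Δω/(2π) = 687.4 Hz.

(a) f₀ = 252 Hz  (b) Q = 0.3666  (c) BW = 687.4 Hz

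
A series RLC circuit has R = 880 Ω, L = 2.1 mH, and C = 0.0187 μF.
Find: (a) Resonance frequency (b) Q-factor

Step 1 — Resonance condition Im(Z)=0 gives ω₀ = 1/√(LC).
Step 2 — ω₀ = 1/√(0.0021·1.87e-08) = 1.596e+05 rad/s.
Step 3 — f₀ = ω₀/(2π) = 2.54e+04 Hz.
Step 4 — Series Q: Q = ω₀L/R = 1.596e+05·0.0021/880 = 0.3808.

(a) f₀ = 2.54e+04 Hz  (b) Q = 0.3808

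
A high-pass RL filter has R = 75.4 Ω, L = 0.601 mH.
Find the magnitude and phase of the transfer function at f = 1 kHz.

Step 1 — Angular frequency: ω = 2π·1000 = 6283 rad/s.
Step 2 — Transfer function: H(jω) = jωL/(R + jωL).
Step 3 — Numerator jωL = j·3.776; denominator R + jωL = 75.4 + j3.776.
Step 4 — H = 0.002502 + j0.04996.
Step 5 — Magnitude: |H| = 0.05002 (-26.0 dB); phase: φ = 87.1°.

|H| = 0.05002 (-26.0 dB), φ = 87.1°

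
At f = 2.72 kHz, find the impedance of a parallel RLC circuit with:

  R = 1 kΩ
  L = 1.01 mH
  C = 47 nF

Step 1 — Angular frequency: ω = 2π·f = 2π·2720 = 1.709e+04 rad/s.
Step 2 — Component impedances:
  R: Z = R = 1000 Ω
  L: Z = jωL = j·1.709e+04·0.00101 = 0 + j17.26 Ω
  C: Z = 1/(jωC) = -j/(ω·C) = 0 - j1245 Ω
Step 3 — Parallel combination: 1/Z_total = 1/R + 1/L + 1/C; Z_total = 0.3063 + j17.5 Ω = 17.5∠89.0° Ω.

Z = 0.3063 + j17.5 Ω = 17.5∠89.0° Ω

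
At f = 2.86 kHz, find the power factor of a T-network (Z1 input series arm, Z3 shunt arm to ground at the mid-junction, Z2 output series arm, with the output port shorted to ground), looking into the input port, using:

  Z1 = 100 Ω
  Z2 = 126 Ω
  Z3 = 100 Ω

Step 1 — Angular frequency: ω = 2π·f = 2π·2860 = 1.797e+04 rad/s.
Step 2 — Component impedances:
  Z1: Z = R = 100 Ω
  Z2: Z = R = 126 Ω
  Z3: Z = R = 100 Ω
Step 3 — With the output port shorted to ground, the output series arm Z2 runs from the junction to ground; the shunt arm Z3 also runs from the junction to ground. They appear in parallel: Z3 || Z2 = 55.75 Ω.
Step 4 — Series with input arm Z1: Z_in = Z1 + (Z3 || Z2) = 155.8 Ω = 155.8∠0.0° Ω.
Step 5 — Power factor: PF = cos(φ) = Re(Z)/|Z| = 155.8/155.8 = 1.
Step 6 — Type: Im(Z) = 0 ⇒ unity (phase φ = 0.0°).

PF = 1 (unity, φ = 0.0°)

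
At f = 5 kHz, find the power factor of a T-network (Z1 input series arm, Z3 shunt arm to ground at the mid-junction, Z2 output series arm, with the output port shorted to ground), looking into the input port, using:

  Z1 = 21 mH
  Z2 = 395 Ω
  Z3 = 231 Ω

Step 1 — Angular frequency: ω = 2π·f = 2π·5000 = 3.142e+04 rad/s.
Step 2 — Component impedances:
  Z1: Z = jωL = j·3.142e+04·0.021 = 0 + j659.7 Ω
  Z2: Z = R = 395 Ω
  Z3: Z = R = 231 Ω
Step 3 — With the output port shorted to ground, the output series arm Z2 runs from the junction to ground; the shunt arm Z3 also runs from the junction to ground. They appear in parallel: Z3 || Z2 = 145.8 Ω.
Step 4 — Series with input arm Z1: Z_in = Z1 + (Z3 || Z2) = 145.8 + j659.7 Ω = 675.6∠77.5° Ω.
Step 5 — Power factor: PF = cos(φ) = Re(Z)/|Z| = 145.76/675.64 = 0.2157.
Step 6 — Type: Im(Z) = 659.7 ⇒ lagging (phase φ = 77.5°).

PF = 0.2157 (lagging, φ = 77.5°)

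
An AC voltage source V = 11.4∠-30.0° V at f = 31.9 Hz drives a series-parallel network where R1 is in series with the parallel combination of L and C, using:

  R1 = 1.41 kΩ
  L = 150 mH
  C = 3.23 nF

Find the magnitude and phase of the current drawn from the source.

Step 1 — Angular frequency: ω = 2π·f = 2π·31.9 = 200.4 rad/s.
Step 2 — Component impedances:
  R1: Z = R = 1410 Ω
  L: Z = jωL = j·200.4·0.15 = 0 + j30.07 Ω
  C: Z = 1/(jωC) = -j/(ω·C) = 0 - j1.545e+06 Ω
Step 3 — Parallel branch: L || C = 1/(1/L + 1/C) = 0 + j30.07 Ω.
Step 4 — Series with R1: Z_total = R1 + (L || C) = 1410 + j30.07 Ω = 1410∠1.2° Ω.
Step 5 — Source phasor: V = 11.4∠-30.0° V = 9.873 - j5.7 V.
Step 6 — Ohm's law: I = V / Z_total = (9.873 - j5.7) / (1410 + j30.07) = 0.006913 - j0.00419 A.
Step 7 — Convert to polar: |I| = 0.008083 A, ∠I = -31.2°.

I = 0.008083∠-31.2° A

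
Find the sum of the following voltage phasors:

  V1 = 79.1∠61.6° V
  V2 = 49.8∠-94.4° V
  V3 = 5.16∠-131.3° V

Step 1 — Convert each phasor to rectangular form:
  V1 = 79.1·(cos(61.6°) + j·sin(61.6°)) = 37.62 + j69.58 V
  V2 = 49.8·(cos(-94.4°) + j·sin(-94.4°)) = -3.821 - j49.65 V
  V3 = 5.16·(cos(-131.3°) + j·sin(-131.3°)) = -3.406 - j3.877 V
Step 2 — Sum components: V_total = 30.4 + j16.05 V.
Step 3 — Convert to polar: |V_total| = 34.37 V, ∠V_total = 27.8°.

V_total = 34.37∠27.8° V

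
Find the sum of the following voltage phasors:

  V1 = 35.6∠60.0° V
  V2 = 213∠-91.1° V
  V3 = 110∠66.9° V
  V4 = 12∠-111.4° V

Step 1 — Convert each phasor to rectangular form:
  V1 = 35.6·(cos(60.0°) + j·sin(60.0°)) = 17.8 + j30.83 V
  V2 = 213·(cos(-91.1°) + j·sin(-91.1°)) = -4.089 - j213 V
  V3 = 110·(cos(66.9°) + j·sin(66.9°)) = 43.16 + j101.2 V
  V4 = 12·(cos(-111.4°) + j·sin(-111.4°)) = -4.379 - j11.17 V
Step 2 — Sum components: V_total = 52.49 - j92.12 V.
Step 3 — Convert to polar: |V_total| = 106 V, ∠V_total = -60.3°.

V_total = 106∠-60.3° V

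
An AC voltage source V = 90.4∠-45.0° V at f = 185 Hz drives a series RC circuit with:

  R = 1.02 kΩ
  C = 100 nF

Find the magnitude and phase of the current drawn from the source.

Step 1 — Angular frequency: ω = 2π·f = 2π·185 = 1162 rad/s.
Step 2 — Component impedances:
  R: Z = R = 1020 Ω
  C: Z = 1/(jωC) = -j/(ω·C) = 0 - j8603 Ω
Step 3 — Series combination: Z_total = R + C = 1020 - j8603 Ω = 8663∠-83.2° Ω.
Step 4 — Source phasor: V = 90.4∠-45.0° V = 63.92 - j63.92 V.
Step 5 — Ohm's law: I = V / Z_total = (63.92 - j63.92) / (1020 - j8603) = 0.008196 + j0.006459 A.
Step 6 — Convert to polar: |I| = 0.01043 A, ∠I = 38.2°.

I = 0.01043∠38.2° A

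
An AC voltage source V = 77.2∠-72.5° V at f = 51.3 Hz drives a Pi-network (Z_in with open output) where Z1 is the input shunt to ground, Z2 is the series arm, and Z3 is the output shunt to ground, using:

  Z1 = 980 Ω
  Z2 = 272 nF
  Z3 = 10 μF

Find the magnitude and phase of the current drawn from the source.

Step 1 — Angular frequency: ω = 2π·f = 2π·51.3 = 322.3 rad/s.
Step 2 — Component impedances:
  Z1: Z = R = 980 Ω
  Z2: Z = 1/(jωC) = -j/(ω·C) = 0 - j1.141e+04 Ω
  Z3: Z = 1/(jωC) = -j/(ω·C) = 0 - j310.2 Ω
Step 3 — With open output, the series arm Z2 and the output shunt Z3 appear in series to ground: Z2 + Z3 = 0 - j1.172e+04 Ω.
Step 4 — Parallel with input shunt Z1: Z_in = Z1 || (Z2 + Z3) = 973.2 - j81.4 Ω = 976.6∠-4.8° Ω.
Step 5 — Source phasor: V = 77.2∠-72.5° V = 23.21 - j73.63 V.
Step 6 — Ohm's law: I = V / Z_total = (23.21 - j73.63) / (973.2 - j81.4) = 0.02997 - j0.07315 A.
Step 7 — Convert to polar: |I| = 0.07905 A, ∠I = -67.7°.

I = 0.07905∠-67.7° A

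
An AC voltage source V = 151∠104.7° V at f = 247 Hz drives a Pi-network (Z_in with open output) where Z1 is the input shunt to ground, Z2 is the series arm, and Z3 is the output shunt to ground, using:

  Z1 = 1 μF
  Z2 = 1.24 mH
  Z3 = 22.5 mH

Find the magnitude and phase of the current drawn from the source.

Step 1 — Angular frequency: ω = 2π·f = 2π·247 = 1552 rad/s.
Step 2 — Component impedances:
  Z1: Z = 1/(jωC) = -j/(ω·C) = 0 - j644.4 Ω
  Z2: Z = jωL = j·1552·0.00124 = 0 + j1.924 Ω
  Z3: Z = jωL = j·1552·0.0225 = 0 + j34.92 Ω
Step 3 — With open output, the series arm Z2 and the output shunt Z3 appear in series to ground: Z2 + Z3 = 0 + j36.84 Ω.
Step 4 — Parallel with input shunt Z1: Z_in = Z1 || (Z2 + Z3) = 0 + j39.08 Ω = 39.08∠90.0° Ω.
Step 5 — Source phasor: V = 151∠104.7° V = -38.32 + j146.1 V.
Step 6 — Ohm's law: I = V / Z_total = (-38.32 + j146.1) / (0 + j39.08) = 3.738 + j0.9805 A.
Step 7 — Convert to polar: |I| = 3.864 A, ∠I = 14.7°.

I = 3.864∠14.7° A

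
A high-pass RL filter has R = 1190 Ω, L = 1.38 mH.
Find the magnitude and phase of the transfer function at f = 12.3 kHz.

Step 1 — Angular frequency: ω = 2π·1.23e+04 = 7.728e+04 rad/s.
Step 2 — Transfer function: H(jω) = jωL/(R + jωL).
Step 3 — Numerator jωL = j·106.7; denominator R + jωL = 1190 + j106.7.
Step 4 — H = 0.007968 + j0.08891.
Step 5 — Magnitude: |H| = 0.08926 (-21.0 dB); phase: φ = 84.9°.

|H| = 0.08926 (-21.0 dB), φ = 84.9°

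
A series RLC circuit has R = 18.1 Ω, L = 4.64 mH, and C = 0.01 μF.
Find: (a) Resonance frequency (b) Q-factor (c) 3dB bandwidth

Step 1 — Resonance condition Im(Z)=0 gives ω₀ = 1/√(LC).
Step 2 — ω₀ = 1/√(0.00464·1e-08) = 1.468e+05 rad/s.
Step 3 — f₀ = ω₀/(2π) = 2.336e+04 Hz.
Step 4 — Series Q: Q = ω₀L/R = 1.468e+05·0.00464/18.1 = 37.63.
Step 5 — 3dB bandwidth: Δω = ω₀/Q = 3901 rad/s; BW = Δω/(2π) = 620.8 Hz.

(a) f₀ = 2.336e+04 Hz  (b) Q = 37.63  (c) BW = 620.8 Hz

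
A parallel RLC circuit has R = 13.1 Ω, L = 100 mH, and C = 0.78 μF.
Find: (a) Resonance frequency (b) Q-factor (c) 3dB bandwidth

Step 1 — Resonance: ω₀ = 1/√(LC) = 1/√(0.1·7.8e-07) = 3581 rad/s.
Step 2 — f₀ = ω₀/(2π) = 569.9 Hz.
Step 3 — Parallel Q: Q = R/(ω₀L) = 13.1/(3581·0.1) = 0.03659.
Step 4 — Bandwidth: Δω = ω₀/Q = 9.787e+04 rad/s; BW = Δω/(2π) = 1.558e+04 Hz.

(a) f₀ = 569.9 Hz  (b) Q = 0.03659  (c) BW = 1.558e+04 Hz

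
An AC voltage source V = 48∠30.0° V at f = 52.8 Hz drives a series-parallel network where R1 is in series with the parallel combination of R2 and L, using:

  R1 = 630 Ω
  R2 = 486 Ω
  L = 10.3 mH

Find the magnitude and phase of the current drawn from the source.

Step 1 — Angular frequency: ω = 2π·f = 2π·52.8 = 331.8 rad/s.
Step 2 — Component impedances:
  R1: Z = R = 630 Ω
  R2: Z = R = 486 Ω
  L: Z = jωL = j·331.8·0.0103 = 0 + j3.417 Ω
Step 3 — Parallel branch: R2 || L = 1/(1/R2 + 1/L) = 0.02402 + j3.417 Ω.
Step 4 — Series with R1: Z_total = R1 + (R2 || L) = 630 + j3.417 Ω = 630∠0.3° Ω.
Step 5 — Source phasor: V = 48∠30.0° V = 41.57 + j24 V.
Step 6 — Ohm's law: I = V / Z_total = (41.57 + j24) / (630 + j3.417) = 0.06619 + j0.03773 A.
Step 7 — Convert to polar: |I| = 0.07619 A, ∠I = 29.7°.

I = 0.07619∠29.7° A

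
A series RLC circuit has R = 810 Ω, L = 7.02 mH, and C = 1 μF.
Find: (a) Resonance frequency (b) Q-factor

Step 1 — Resonance condition Im(Z)=0 gives ω₀ = 1/√(LC).
Step 2 — ω₀ = 1/√(0.00702·1e-06) = 1.194e+04 rad/s.
Step 3 — f₀ = ω₀/(2π) = 1900 Hz.
Step 4 — Series Q: Q = ω₀L/R = 1.194e+04·0.00702/810 = 0.1034.

(a) f₀ = 1900 Hz  (b) Q = 0.1034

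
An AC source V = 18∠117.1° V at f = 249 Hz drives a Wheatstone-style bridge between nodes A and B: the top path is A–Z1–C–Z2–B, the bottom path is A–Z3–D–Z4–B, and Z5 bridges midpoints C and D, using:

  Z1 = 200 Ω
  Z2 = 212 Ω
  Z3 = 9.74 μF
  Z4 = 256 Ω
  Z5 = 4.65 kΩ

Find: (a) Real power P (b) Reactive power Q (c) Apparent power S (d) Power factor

Step 1 — Angular frequency: ω = 2π·f = 2π·249 = 1565 rad/s.
Step 2 — Component impedances:
  Z1: Z = R = 200 Ω
  Z2: Z = R = 212 Ω
  Z3: Z = 1/(jωC) = -j/(ω·C) = 0 - j65.62 Ω
  Z4: Z = R = 256 Ω
  Z5: Z = R = 4650 Ω
Step 3 — Bridge requires nodal analysis (the Z5 bridge couples midpoints C and D, so the two paths cannot be reduced to a simple series/parallel combination). Setting node B to ground and injecting 1 A at node A, the 3-node admittance system at A, C, D solves to V_A = Z_AB = 159.4 - j25.6 Ω = 161.4∠-9.1° Ω.
Step 4 — Source phasor: V = 18∠117.1° V = -8.2 + j16.02 V.
Step 5 — Current: I = V / Z = -0.06591 + j0.08997 A = 0.1115∠126.2° A.
Step 6 — Complex power: S = V·I* = 1.982 - j0.3184 VA.
Step 7 — Real power: P = Re(S) = 1.982 W.
Step 8 — Reactive power: Q = Im(S) = -0.3184 VAR.
Step 9 — Apparent power: |S| = 2.007 VA.
Step 10 — Power factor: PF = P/|S| = 0.9873 (leading).

(a) P = 1.982 W  (b) Q = -0.3184 VAR  (c) S = 2.007 VA  (d) PF = 0.9873 (leading)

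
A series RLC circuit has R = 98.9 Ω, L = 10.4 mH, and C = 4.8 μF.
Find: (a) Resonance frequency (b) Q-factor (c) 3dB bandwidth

Step 1 — Resonance: ω₀ = 1/√(LC) = 1/√(0.0104·4.8e-06) = 4476 rad/s.
Step 2 — f₀ = ω₀/(2π) = 712.3 Hz.
Step 3 — Series Q: Q = ω₀L/R = 4476·0.0104/98.9 = 0.4707.
Step 4 — Bandwidth: Δω = ω₀/Q = 9510 rad/s; BW = Δω/(2π) = 1514 Hz.

(a) f₀ = 712.3 Hz  (b) Q = 0.4707  (c) BW = 1514 Hz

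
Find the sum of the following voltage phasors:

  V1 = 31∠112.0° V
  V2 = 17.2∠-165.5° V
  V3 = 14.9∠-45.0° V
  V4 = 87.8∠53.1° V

Step 1 — Convert each phasor to rectangular form:
  V1 = 31·(cos(112.0°) + j·sin(112.0°)) = -11.61 + j28.74 V
  V2 = 17.2·(cos(-165.5°) + j·sin(-165.5°)) = -16.65 - j4.307 V
  V3 = 14.9·(cos(-45.0°) + j·sin(-45.0°)) = 10.54 - j10.54 V
  V4 = 87.8·(cos(53.1°) + j·sin(53.1°)) = 52.72 + j70.21 V
Step 2 — Sum components: V_total = 34.99 + j84.11 V.
Step 3 — Convert to polar: |V_total| = 91.1 V, ∠V_total = 67.4°.

V_total = 91.1∠67.4° V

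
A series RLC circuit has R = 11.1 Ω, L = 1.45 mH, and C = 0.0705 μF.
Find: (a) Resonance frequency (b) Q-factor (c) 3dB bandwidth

Step 1 — Resonance: ω₀ = 1/√(LC) = 1/√(0.00145·7.05e-08) = 9.891e+04 rad/s.
Step 2 — f₀ = ω₀/(2π) = 1.574e+04 Hz.
Step 3 — Series Q: Q = ω₀L/R = 9.891e+04·0.00145/11.1 = 12.92.
Step 4 — Bandwidth: Δω = ω₀/Q = 7655 rad/s; BW = Δω/(2π) = 1218 Hz.

(a) f₀ = 1.574e+04 Hz  (b) Q = 12.92  (c) BW = 1218 Hz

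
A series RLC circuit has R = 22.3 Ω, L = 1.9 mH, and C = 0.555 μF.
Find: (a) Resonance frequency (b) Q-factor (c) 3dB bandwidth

Step 1 — Resonance: ω₀ = 1/√(LC) = 1/√(0.0019·5.55e-07) = 3.079e+04 rad/s.
Step 2 — f₀ = ω₀/(2π) = 4901 Hz.
Step 3 — Series Q: Q = ω₀L/R = 3.079e+04·0.0019/22.3 = 2.624.
Step 4 — Bandwidth: Δω = ω₀/Q = 1.174e+04 rad/s; BW = Δω/(2π) = 1868 Hz.

(a) f₀ = 4901 Hz  (b) Q = 2.624  (c) BW = 1868 Hz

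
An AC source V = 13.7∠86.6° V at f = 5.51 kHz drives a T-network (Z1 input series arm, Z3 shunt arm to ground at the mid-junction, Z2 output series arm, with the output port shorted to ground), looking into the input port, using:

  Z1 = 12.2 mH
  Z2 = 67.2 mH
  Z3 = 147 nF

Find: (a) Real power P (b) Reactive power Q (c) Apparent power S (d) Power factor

Step 1 — Angular frequency: ω = 2π·f = 2π·5510 = 3.462e+04 rad/s.
Step 2 — Component impedances:
  Z1: Z = jωL = j·3.462e+04·0.0122 = 0 + j422.4 Ω
  Z2: Z = jωL = j·3.462e+04·0.0672 = 0 + j2326 Ω
  Z3: Z = 1/(jωC) = -j/(ω·C) = 0 - j196.5 Ω
Step 3 — With the output port shorted to ground, the output series arm Z2 runs from the junction to ground; the shunt arm Z3 also runs from the junction to ground. They appear in parallel: Z3 || Z2 = 0 - j214.6 Ω.
Step 4 — Series with input arm Z1: Z_in = Z1 + (Z3 || Z2) = 0 + j207.7 Ω = 207.7∠90.0° Ω.
Step 5 — Source phasor: V = 13.7∠86.6° V = 0.8125 + j13.68 V.
Step 6 — Current: I = V / Z = 0.06583 - j0.003911 A = 0.06595∠-3.4° A.
Step 7 — Complex power: S = V·I* = 0 + j0.9035 VA.
Step 8 — Real power: P = Re(S) = 0 W.
Step 9 — Reactive power: Q = Im(S) = 0.9035 VAR.
Step 10 — Apparent power: |S| = 0.9035 VA.
Step 11 — Power factor: PF = P/|S| = 0 (lagging).

(a) P = 0 W  (b) Q = 0.9035 VAR  (c) S = 0.9035 VA  (d) PF = 0 (lagging)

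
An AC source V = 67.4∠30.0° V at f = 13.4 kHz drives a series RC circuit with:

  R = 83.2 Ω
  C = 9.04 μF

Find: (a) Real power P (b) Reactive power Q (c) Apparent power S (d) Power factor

Step 1 — Angular frequency: ω = 2π·f = 2π·1.34e+04 = 8.419e+04 rad/s.
Step 2 — Component impedances:
  R: Z = R = 83.2 Ω
  C: Z = 1/(jωC) = -j/(ω·C) = 0 - j1.314 Ω
Step 3 — Series combination: Z_total = R + C = 83.2 - j1.314 Ω = 83.21∠-0.9° Ω.
Step 4 — Source phasor: V = 67.4∠30.0° V = 58.37 + j33.7 V.
Step 5 — Current: I = V / Z = 0.695 + j0.416 A = 0.81∠30.9° A.
Step 6 — Complex power: S = V·I* = 54.59 - j0.862 VA.
Step 7 — Real power: P = Re(S) = 54.59 W.
Step 8 — Reactive power: Q = Im(S) = -0.862 VAR.
Step 9 — Apparent power: |S| = 54.59 VA.
Step 10 — Power factor: PF = P/|S| = 0.9999 (leading).

(a) P = 54.59 W  (b) Q = -0.862 VAR  (c) S = 54.59 VA  (d) PF = 0.9999 (leading)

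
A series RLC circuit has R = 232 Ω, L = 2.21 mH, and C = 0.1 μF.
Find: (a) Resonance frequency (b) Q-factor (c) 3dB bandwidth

Step 1 — Resonance: ω₀ = 1/√(LC) = 1/√(0.00221·1e-07) = 6.727e+04 rad/s.
Step 2 — f₀ = ω₀/(2π) = 1.071e+04 Hz.
Step 3 — Series Q: Q = ω₀L/R = 6.727e+04·0.00221/232 = 0.6408.
Step 4 — Bandwidth: Δω = ω₀/Q = 1.05e+05 rad/s; BW = Δω/(2π) = 1.671e+04 Hz.

(a) f₀ = 1.071e+04 Hz  (b) Q = 0.6408  (c) BW = 1.671e+04 Hz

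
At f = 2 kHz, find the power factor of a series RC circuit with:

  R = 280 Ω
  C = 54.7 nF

Step 1 — Angular frequency: ω = 2π·f = 2π·2000 = 1.257e+04 rad/s.
Step 2 — Component impedances:
  R: Z = R = 280 Ω
  C: Z = 1/(jωC) = -j/(ω·C) = 0 - j1455 Ω
Step 3 — Series combination: Z_total = R + C = 280 - j1455 Ω = 1481∠-79.1° Ω.
Step 4 — Power factor: PF = cos(φ) = Re(Z)/|Z| = 280/1481.5 = 0.189.
Step 5 — Type: Im(Z) = -1455 ⇒ leading (phase φ = -79.1°).

PF = 0.189 (leading, φ = -79.1°)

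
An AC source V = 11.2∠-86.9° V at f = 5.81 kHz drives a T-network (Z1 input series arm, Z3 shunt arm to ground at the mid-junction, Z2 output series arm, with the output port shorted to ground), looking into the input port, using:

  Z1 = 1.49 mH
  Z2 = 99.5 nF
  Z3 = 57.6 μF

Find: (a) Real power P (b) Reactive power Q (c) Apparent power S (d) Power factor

Step 1 — Angular frequency: ω = 2π·f = 2π·5810 = 3.651e+04 rad/s.
Step 2 — Component impedances:
  Z1: Z = jωL = j·3.651e+04·0.00149 = 0 + j54.39 Ω
  Z2: Z = 1/(jωC) = -j/(ω·C) = 0 - j275.3 Ω
  Z3: Z = 1/(jωC) = -j/(ω·C) = 0 - j0.4756 Ω
Step 3 — With the output port shorted to ground, the output series arm Z2 runs from the junction to ground; the shunt arm Z3 also runs from the junction to ground. They appear in parallel: Z3 || Z2 = 0 - j0.4748 Ω.
Step 4 — Series with input arm Z1: Z_in = Z1 + (Z3 || Z2) = 0 + j53.92 Ω = 53.92∠90.0° Ω.
Step 5 — Source phasor: V = 11.2∠-86.9° V = 0.6057 - j11.18 V.
Step 6 — Current: I = V / Z = -0.2074 - j0.01123 A = 0.2077∠-176.9° A.
Step 7 — Complex power: S = V·I* = 0 + j2.326 VA.
Step 8 — Real power: P = Re(S) = 0 W.
Step 9 — Reactive power: Q = Im(S) = 2.326 VAR.
Step 10 — Apparent power: |S| = 2.326 VA.
Step 11 — Power factor: PF = P/|S| = 0 (lagging).

(a) P = 0 W  (b) Q = 2.326 VAR  (c) S = 2.326 VA  (d) PF = 0 (lagging)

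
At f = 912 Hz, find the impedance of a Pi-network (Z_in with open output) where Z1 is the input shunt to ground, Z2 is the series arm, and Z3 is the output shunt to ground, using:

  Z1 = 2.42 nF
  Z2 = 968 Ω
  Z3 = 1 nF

Step 1 — Angular frequency: ω = 2π·f = 2π·912 = 5730 rad/s.
Step 2 — Component impedances:
  Z1: Z = 1/(jωC) = -j/(ω·C) = 0 - j7.211e+04 Ω
  Z2: Z = R = 968 Ω
  Z3: Z = 1/(jωC) = -j/(ω·C) = 0 - j1.745e+05 Ω
Step 3 — With open output, the series arm Z2 and the output shunt Z3 appear in series to ground: Z2 + Z3 = 968 - j1.745e+05 Ω.
Step 4 — Parallel with input shunt Z1: Z_in = Z1 || (Z2 + Z3) = 82.76 - j5.103e+04 Ω = 5.103e+04∠-89.9° Ω.

Z = 82.76 - j5.103e+04 Ω = 5.103e+04∠-89.9° Ω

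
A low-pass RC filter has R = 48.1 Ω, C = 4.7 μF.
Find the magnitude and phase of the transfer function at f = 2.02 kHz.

Step 1 — Angular frequency: ω = 2π·2020 = 1.269e+04 rad/s.
Step 2 — Transfer function: H(jω) = 1/(1 + jωRC).
Step 3 — Denominator: 1 + jωRC = 1 + j·1.269e+04·48.1·4.7e-06 = 1 + j2.869.
Step 4 — H = 0.1083 - j0.3108.
Step 5 — Magnitude: |H| = 0.3291 (-9.7 dB); phase: φ = -70.8°.

|H| = 0.3291 (-9.7 dB), φ = -70.8°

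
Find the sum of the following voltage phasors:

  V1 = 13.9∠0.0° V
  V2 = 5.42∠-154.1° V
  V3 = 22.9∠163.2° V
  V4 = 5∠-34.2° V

Step 1 — Convert each phasor to rectangular form:
  V1 = 13.9·(cos(0.0°) + j·sin(0.0°)) = 13.9 V
  V2 = 5.42·(cos(-154.1°) + j·sin(-154.1°)) = -4.876 - j2.367 V
  V3 = 22.9·(cos(163.2°) + j·sin(163.2°)) = -21.92 + j6.619 V
  V4 = 5·(cos(-34.2°) + j·sin(-34.2°)) = 4.135 - j2.81 V
Step 2 — Sum components: V_total = -8.763 + j1.441 V.
Step 3 — Convert to polar: |V_total| = 8.881 V, ∠V_total = 170.7°.

V_total = 8.881∠170.7° V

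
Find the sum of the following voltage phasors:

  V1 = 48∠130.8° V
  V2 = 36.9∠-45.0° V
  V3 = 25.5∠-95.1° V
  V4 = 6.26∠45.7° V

Step 1 — Convert each phasor to rectangular form:
  V1 = 48·(cos(130.8°) + j·sin(130.8°)) = -31.36 + j36.34 V
  V2 = 36.9·(cos(-45.0°) + j·sin(-45.0°)) = 26.09 - j26.09 V
  V3 = 25.5·(cos(-95.1°) + j·sin(-95.1°)) = -2.267 - j25.4 V
  V4 = 6.26·(cos(45.7°) + j·sin(45.7°)) = 4.372 + j4.48 V
Step 2 — Sum components: V_total = -3.167 - j10.68 V.
Step 3 — Convert to polar: |V_total| = 11.14 V, ∠V_total = -106.5°.

V_total = 11.14∠-106.5° V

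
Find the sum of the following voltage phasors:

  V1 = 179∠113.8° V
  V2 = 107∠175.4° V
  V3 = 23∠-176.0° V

Step 1 — Convert each phasor to rectangular form:
  V1 = 179·(cos(113.8°) + j·sin(113.8°)) = -72.23 + j163.8 V
  V2 = 107·(cos(175.4°) + j·sin(175.4°)) = -106.7 + j8.581 V
  V3 = 23·(cos(-176.0°) + j·sin(-176.0°)) = -22.94 - j1.604 V
Step 2 — Sum components: V_total = -201.8 + j170.8 V.
Step 3 — Convert to polar: |V_total| = 264.4 V, ∠V_total = 139.8°.

V_total = 264.4∠139.8° V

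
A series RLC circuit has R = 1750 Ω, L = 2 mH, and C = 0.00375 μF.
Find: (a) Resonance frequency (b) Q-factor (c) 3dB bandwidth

Step 1 — Resonance: ω₀ = 1/√(LC) = 1/√(0.002·3.75e-09) = 3.651e+05 rad/s.
Step 2 — f₀ = ω₀/(2π) = 5.812e+04 Hz.
Step 3 — Series Q: Q = ω₀L/R = 3.651e+05·0.002/1750 = 0.4173.
Step 4 — Bandwidth: Δω = ω₀/Q = 8.75e+05 rad/s; BW = Δω/(2π) = 1.393e+05 Hz.

(a) f₀ = 5.812e+04 Hz  (b) Q = 0.4173  (c) BW = 1.393e+05 Hz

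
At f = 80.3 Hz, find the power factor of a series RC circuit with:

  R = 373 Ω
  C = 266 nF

Step 1 — Angular frequency: ω = 2π·f = 2π·80.3 = 504.5 rad/s.
Step 2 — Component impedances:
  R: Z = R = 373 Ω
  C: Z = 1/(jωC) = -j/(ω·C) = 0 - j7451 Ω
Step 3 — Series combination: Z_total = R + C = 373 - j7451 Ω = 7460∠-87.1° Ω.
Step 4 — Power factor: PF = cos(φ) = Re(Z)/|Z| = 373/7460 = 0.05.
Step 5 — Type: Im(Z) = -7451 ⇒ leading (phase φ = -87.1°).

PF = 0.05 (leading, φ = -87.1°)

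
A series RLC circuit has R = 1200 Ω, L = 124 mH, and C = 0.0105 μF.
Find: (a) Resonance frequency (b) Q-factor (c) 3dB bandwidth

Step 1 — Resonance condition Im(Z)=0 gives ω₀ = 1/√(LC).
Step 2 — ω₀ = 1/√(0.124·1.05e-08) = 2.771e+04 rad/s.
Step 3 — f₀ = ω₀/(2π) = 4411 Hz.
Step 4 — Series Q: Q = ω₀L/R = 2.771e+04·0.124/1200 = 2.864.
Step 5 — 3dB bandwidth: Δω = ω₀/Q = 9677 rad/s; BW = Δω/(2π) = 1540 Hz.

(a) f₀ = 4411 Hz  (b) Q = 2.864  (c) BW = 1540 Hz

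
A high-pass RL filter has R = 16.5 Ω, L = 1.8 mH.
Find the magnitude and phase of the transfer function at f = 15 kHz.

Step 1 — Angular frequency: ω = 2π·1.5e+04 = 9.425e+04 rad/s.
Step 2 — Transfer function: H(jω) = jωL/(R + jωL).
Step 3 — Numerator jωL = j·169.6; denominator R + jωL = 16.5 + j169.6.
Step 4 — H = 0.9906 + j0.09635.
Step 5 — Magnitude: |H| = 0.9953 (-0.0 dB); phase: φ = 5.6°.

|H| = 0.9953 (-0.0 dB), φ = 5.6°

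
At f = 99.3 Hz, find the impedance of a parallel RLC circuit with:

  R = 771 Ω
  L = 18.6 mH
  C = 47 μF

Step 1 — Angular frequency: ω = 2π·f = 2π·99.3 = 623.9 rad/s.
Step 2 — Component impedances:
  R: Z = R = 771 Ω
  L: Z = jωL = j·623.9·0.0186 = 0 + j11.6 Ω
  C: Z = 1/(jωC) = -j/(ω·C) = 0 - j34.1 Ω
Step 3 — Parallel combination: 1/Z_total = 1/R + 1/L + 1/C; Z_total = 0.4012 + j17.58 Ω = 17.59∠88.7° Ω.

Z = 0.4012 + j17.58 Ω = 17.59∠88.7° Ω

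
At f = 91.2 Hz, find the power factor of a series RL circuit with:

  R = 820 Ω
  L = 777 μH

Step 1 — Angular frequency: ω = 2π·f = 2π·91.2 = 573 rad/s.
Step 2 — Component impedances:
  R: Z = R = 820 Ω
  L: Z = jωL = j·573·0.000777 = 0 + j0.4452 Ω
Step 3 — Series combination: Z_total = R + L = 820 + j0.4452 Ω = 820∠0.0° Ω.
Step 4 — Power factor: PF = cos(φ) = Re(Z)/|Z| = 820/820 = 1.
Step 5 — Type: Im(Z) = 0.4452 ⇒ lagging (phase φ = 0.0°).

PF = 1 (lagging, φ = 0.0°)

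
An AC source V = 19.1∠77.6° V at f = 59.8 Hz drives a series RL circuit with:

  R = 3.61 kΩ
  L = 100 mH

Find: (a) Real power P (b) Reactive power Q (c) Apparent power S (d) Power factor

Step 1 — Angular frequency: ω = 2π·f = 2π·59.8 = 375.7 rad/s.
Step 2 — Component impedances:
  R: Z = R = 3610 Ω
  L: Z = jωL = j·375.7·0.1 = 0 + j37.57 Ω
Step 3 — Series combination: Z_total = R + L = 3610 + j37.57 Ω = 3610∠0.6° Ω.
Step 4 — Source phasor: V = 19.1∠77.6° V = 4.101 + j18.65 V.
Step 5 — Current: I = V / Z = 0.00119 + j0.005155 A = 0.005291∠77.0° A.
Step 6 — Complex power: S = V·I* = 0.101 + j0.001052 VA.
Step 7 — Real power: P = Re(S) = 0.101 W.
Step 8 — Reactive power: Q = Im(S) = 0.001052 VAR.
Step 9 — Apparent power: |S| = 0.101 VA.
Step 10 — Power factor: PF = P/|S| = 0.9999 (lagging).

(a) P = 0.101 W  (b) Q = 0.001052 VAR  (c) S = 0.101 VA  (d) PF = 0.9999 (lagging)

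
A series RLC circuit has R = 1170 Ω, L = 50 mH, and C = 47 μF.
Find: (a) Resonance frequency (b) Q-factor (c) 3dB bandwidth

Step 1 — Resonance: ω₀ = 1/√(LC) = 1/√(0.05·4.7e-05) = 652.3 rad/s.
Step 2 — f₀ = ω₀/(2π) = 103.8 Hz.
Step 3 — Series Q: Q = ω₀L/R = 652.3·0.05/1170 = 0.02788.
Step 4 — Bandwidth: Δω = ω₀/Q = 2.34e+04 rad/s; BW = Δω/(2π) = 3724 Hz.

(a) f₀ = 103.8 Hz  (b) Q = 0.02788  (c) BW = 3724 Hz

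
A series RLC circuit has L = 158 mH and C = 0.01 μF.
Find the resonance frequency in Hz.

Step 1 — Resonance condition Im(Z)=0 gives ω₀ = 1/√(LC).
Step 2 — ω₀ = 1/√(0.158·1e-08) = 2.516e+04 rad/s.
Step 3 — f₀ = ω₀/(2π) = 4004 Hz.

f₀ = 4004 Hz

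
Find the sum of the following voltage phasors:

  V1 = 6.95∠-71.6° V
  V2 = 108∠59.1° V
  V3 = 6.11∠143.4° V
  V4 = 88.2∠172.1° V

Step 1 — Convert each phasor to rectangular form:
  V1 = 6.95·(cos(-71.6°) + j·sin(-71.6°)) = 2.194 - j6.595 V
  V2 = 108·(cos(59.1°) + j·sin(59.1°)) = 55.46 + j92.67 V
  V3 = 6.11·(cos(143.4°) + j·sin(143.4°)) = -4.905 + j3.643 V
  V4 = 88.2·(cos(172.1°) + j·sin(172.1°)) = -87.36 + j12.12 V
Step 2 — Sum components: V_total = -34.61 + j101.8 V.
Step 3 — Convert to polar: |V_total| = 107.6 V, ∠V_total = 108.8°.

V_total = 107.6∠108.8° V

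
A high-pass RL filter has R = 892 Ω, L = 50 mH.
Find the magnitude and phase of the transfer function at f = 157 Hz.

Step 1 — Angular frequency: ω = 2π·157 = 986.5 rad/s.
Step 2 — Transfer function: H(jω) = jωL/(R + jωL).
Step 3 — Numerator jωL = j·49.32; denominator R + jωL = 892 + j49.32.
Step 4 — H = 0.003048 + j0.05513.
Step 5 — Magnitude: |H| = 0.05521 (-25.2 dB); phase: φ = 86.8°.

|H| = 0.05521 (-25.2 dB), φ = 86.8°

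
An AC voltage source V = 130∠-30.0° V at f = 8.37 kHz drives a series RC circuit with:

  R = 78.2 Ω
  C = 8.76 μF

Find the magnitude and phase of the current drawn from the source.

Step 1 — Angular frequency: ω = 2π·f = 2π·8370 = 5.259e+04 rad/s.
Step 2 — Component impedances:
  R: Z = R = 78.2 Ω
  C: Z = 1/(jωC) = -j/(ω·C) = 0 - j2.171 Ω
Step 3 — Series combination: Z_total = R + C = 78.2 - j2.171 Ω = 78.23∠-1.6° Ω.
Step 4 — Source phasor: V = 130∠-30.0° V = 112.6 - j65 V.
Step 5 — Ohm's law: I = V / Z_total = (112.6 - j65) / (78.2 - j2.171) = 1.462 - j0.7906 A.
Step 6 — Convert to polar: |I| = 1.662 A, ∠I = -28.4°.

I = 1.662∠-28.4° A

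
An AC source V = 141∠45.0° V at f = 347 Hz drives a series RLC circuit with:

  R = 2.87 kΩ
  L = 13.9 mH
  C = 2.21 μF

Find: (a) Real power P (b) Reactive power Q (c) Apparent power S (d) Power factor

Step 1 — Angular frequency: ω = 2π·f = 2π·347 = 2180 rad/s.
Step 2 — Component impedances:
  R: Z = R = 2870 Ω
  L: Z = jωL = j·2180·0.0139 = 0 + j30.31 Ω
  C: Z = 1/(jωC) = -j/(ω·C) = 0 - j207.5 Ω
Step 3 — Series combination: Z_total = R + L + C = 2870 - j177.2 Ω = 2875∠-3.5° Ω.
Step 4 — Source phasor: V = 141∠45.0° V = 99.7 + j99.7 V.
Step 5 — Current: I = V / Z = 0.03247 + j0.03674 A = 0.04904∠48.5° A.
Step 6 — Complex power: S = V·I* = 6.901 - j0.4262 VA.
Step 7 — Real power: P = Re(S) = 6.901 W.
Step 8 — Reactive power: Q = Im(S) = -0.4262 VAR.
Step 9 — Apparent power: |S| = 6.914 VA.
Step 10 — Power factor: PF = P/|S| = 0.9981 (leading).

(a) P = 6.901 W  (b) Q = -0.4262 VAR  (c) S = 6.914 VA  (d) PF = 0.9981 (leading)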